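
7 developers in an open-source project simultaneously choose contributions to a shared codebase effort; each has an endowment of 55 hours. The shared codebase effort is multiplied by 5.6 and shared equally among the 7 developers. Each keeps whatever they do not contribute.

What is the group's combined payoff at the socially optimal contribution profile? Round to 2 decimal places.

Each contributed unit returns 5.600 to the group as a whole (0.8000 to each of 7 players), which exceeds 1, so the social optimum is full contribution: group total = 5.600 × 385 = 2156.00.

2156.00 hours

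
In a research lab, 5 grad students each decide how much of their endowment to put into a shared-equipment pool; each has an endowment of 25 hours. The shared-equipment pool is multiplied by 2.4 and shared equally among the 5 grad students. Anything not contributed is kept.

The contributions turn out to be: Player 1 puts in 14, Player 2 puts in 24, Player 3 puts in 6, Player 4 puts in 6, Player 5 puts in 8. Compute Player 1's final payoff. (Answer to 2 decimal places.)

Total contributed: 14 + 24 + 6 + 6 + 8 = 58.
Each receives 2.4 × 58 / 5 = 27.84 from the shared-equipment pool.
Player 1 keeps 25 − 14 = 11, so Player 1's payoff is 11 + 27.84 = 38.84.

38.84 hours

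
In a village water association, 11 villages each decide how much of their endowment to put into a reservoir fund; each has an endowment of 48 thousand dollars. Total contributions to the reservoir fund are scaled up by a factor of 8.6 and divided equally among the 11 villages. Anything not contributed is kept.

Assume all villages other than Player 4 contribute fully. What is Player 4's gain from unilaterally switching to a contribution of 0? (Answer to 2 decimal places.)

Switching from a contribution of 48 to 0 lets Player 4 keep an extra 48 thousand dollars, but lowers the reservoir fund by 48, which costs Player 4 their own share of that drop: 8.6/11 × 48 = 37.53.
Net gain = 48 − 37.53 = 10.47. The private return per contributed unit (0.7818) is below 1, so free-riding is indeed the best response regardless of what the others do.

10.47 thousand dollars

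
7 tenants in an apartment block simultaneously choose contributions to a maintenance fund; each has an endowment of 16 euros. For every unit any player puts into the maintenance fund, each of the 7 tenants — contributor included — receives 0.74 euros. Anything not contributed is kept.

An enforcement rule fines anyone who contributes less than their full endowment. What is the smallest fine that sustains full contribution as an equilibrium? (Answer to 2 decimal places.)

Given the others contribute fully, the best deviation is to contribute 0 (any partial contribution still incurs the fine and gives up units whose private return 0.74 is below 1).
Deviating from 16 to 0 saves 16 euros but forfeits the deviator's share of the drop in the maintenance fund: 0.74 × 16 = 11.84.
So the deviation gain is 16 − 11.84 = 4.16, and the fine must be at least 4.16 euros to wipe it out.

4.16 euros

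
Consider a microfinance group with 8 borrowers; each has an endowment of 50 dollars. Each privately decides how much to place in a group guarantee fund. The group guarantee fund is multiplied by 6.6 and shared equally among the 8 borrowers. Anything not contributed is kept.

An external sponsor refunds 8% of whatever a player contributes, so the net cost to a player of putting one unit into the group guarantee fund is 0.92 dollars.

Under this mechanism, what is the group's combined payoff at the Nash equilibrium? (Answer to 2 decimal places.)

Even with the mechanism, each unit contributed returns only (6.6/8) / 0.92 = 0.8967 per unit of net cost, so contributing nothing is still dominant.
Everyone keeps their endowment and the group total is 8 × 50 = 400.

400.00 dollars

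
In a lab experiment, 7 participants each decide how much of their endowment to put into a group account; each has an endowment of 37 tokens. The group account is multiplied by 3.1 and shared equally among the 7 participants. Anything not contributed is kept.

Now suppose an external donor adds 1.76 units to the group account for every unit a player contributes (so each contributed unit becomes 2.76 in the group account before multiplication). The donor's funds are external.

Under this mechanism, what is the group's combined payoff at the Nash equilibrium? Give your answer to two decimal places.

2216.00 tokens

With the mechanism, a contributed unit returns 3.1 × 2.76 / 7 = 1.2223 per unit of net cost to the contributor — now above 1 — so contributing fully is weakly dominant for every player.
At the Nash equilibrium everyone contributes 37. Group total payoff = 3.1 × 2.76 × 259 = 2216.00.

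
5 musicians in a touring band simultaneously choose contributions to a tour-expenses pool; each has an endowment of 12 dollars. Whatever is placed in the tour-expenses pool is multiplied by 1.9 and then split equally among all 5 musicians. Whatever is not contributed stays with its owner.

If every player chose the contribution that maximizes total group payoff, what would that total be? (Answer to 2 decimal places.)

114.00 dollars

Each contributed unit returns 1.900 to the group as a whole (0.3800 to each of 5 players), which exceeds 1, so the social optimum is full contribution: group total = 1.900 × 60 = 114.00.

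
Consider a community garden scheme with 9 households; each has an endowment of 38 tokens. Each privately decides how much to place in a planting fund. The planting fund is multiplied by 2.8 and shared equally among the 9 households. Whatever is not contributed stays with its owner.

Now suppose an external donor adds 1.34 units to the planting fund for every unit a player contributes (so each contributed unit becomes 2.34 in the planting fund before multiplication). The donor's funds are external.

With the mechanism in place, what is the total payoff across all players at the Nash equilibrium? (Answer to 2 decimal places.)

342.00 tokens

The effective private return is 2.8 × 2.34 / 9 = 0.7280, which is still under 1, so the mechanism doesn't change anyone's dominant strategy: zero contribution.
At the Nash equilibrium no one contributes; group total payoff = 9 × 38 = 342.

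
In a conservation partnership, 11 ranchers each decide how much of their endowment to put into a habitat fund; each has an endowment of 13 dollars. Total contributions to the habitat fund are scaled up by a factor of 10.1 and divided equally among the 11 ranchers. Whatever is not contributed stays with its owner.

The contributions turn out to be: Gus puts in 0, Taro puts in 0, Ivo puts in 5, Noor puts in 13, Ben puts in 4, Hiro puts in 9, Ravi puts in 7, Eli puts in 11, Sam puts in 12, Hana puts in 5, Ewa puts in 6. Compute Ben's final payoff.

75.11 dollars

Total contributed: 0 + 0 + 5 + 13 + 4 + 9 + 7 + 11 + 12 + 5 + 6 = 72.
Each receives 10.1 × 72 / 11 = 66.11 from the habitat fund.
Ben keeps 13 − 4 = 9, so Ben's payoff is 9 + 66.11 = 75.11.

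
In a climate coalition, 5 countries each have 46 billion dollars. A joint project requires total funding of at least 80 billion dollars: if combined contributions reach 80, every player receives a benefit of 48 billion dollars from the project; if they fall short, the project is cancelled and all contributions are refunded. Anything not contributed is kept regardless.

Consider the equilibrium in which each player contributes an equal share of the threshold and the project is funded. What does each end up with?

Equal share of the threshold: 80/5 = 16.
At this profile no one gains by cutting their contribution: any cut drops the total below 80, the project is cancelled, contributions are refunded, and the deviator ends with 46, which is less than 46 − 16 + 48 = 78. Contributing more than 16 just wastes the excess. So contributing exactly 16 is a best response.
Each player's payoff: 46 − 16 + 48 = 78.

78 billion dollars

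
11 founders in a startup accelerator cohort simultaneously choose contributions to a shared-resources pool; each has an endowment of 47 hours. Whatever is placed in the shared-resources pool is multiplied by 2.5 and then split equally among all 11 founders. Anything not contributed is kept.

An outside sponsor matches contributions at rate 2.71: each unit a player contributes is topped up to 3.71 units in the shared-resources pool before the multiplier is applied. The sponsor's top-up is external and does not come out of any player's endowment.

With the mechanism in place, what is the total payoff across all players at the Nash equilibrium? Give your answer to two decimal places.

Even with the mechanism, each unit contributed returns only 2.5 × 3.71 / 11 = 0.8432 per unit of net cost, so contributing nothing is still dominant.
Everyone keeps their endowment and the group total is 11 × 47 = 517.

517.00 hours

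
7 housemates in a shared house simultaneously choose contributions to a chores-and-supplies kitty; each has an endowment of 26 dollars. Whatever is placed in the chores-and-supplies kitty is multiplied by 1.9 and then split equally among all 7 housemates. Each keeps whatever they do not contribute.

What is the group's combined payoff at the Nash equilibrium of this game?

182.00 dollars

Each contributed unit returns 1.9/7 = 0.2714 to its contributor — below 1 — so contributing 0 is dominant for every player. At the Nash equilibrium everyone keeps their 26, and the group total is 7 × 26 = 182.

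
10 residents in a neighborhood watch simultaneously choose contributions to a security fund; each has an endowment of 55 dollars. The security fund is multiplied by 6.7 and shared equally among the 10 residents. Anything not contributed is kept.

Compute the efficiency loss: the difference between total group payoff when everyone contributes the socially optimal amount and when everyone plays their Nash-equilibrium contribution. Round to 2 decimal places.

Each contributed unit returns 6.7/10 = 0.6700 to its contributor — below 1 — so contributing 0 is dominant for every player. At the Nash equilibrium everyone keeps their 55, and the group total is 10 × 55 = 550.
Each contributed unit returns 6.700 to the group as a whole (0.6700 to each of 10 players), which exceeds 1, so the social optimum is full contribution: group total = 6.700 × 550 = 3685.00.
Efficiency loss = 3685.00 − 550 = 3135.00.

3135.00 dollars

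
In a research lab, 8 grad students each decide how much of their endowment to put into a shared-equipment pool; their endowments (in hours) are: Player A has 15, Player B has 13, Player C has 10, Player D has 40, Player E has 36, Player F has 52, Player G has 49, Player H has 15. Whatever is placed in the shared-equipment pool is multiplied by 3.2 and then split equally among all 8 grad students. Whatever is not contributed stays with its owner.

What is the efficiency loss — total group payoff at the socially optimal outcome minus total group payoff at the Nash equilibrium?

The private return per contributed unit is 3.2/8 = 0.4000 < 1 for every player regardless of endowment, so the Nash equilibrium is zero contribution and the group total is Σ E_j = 15 + 13 + 10 + 40 + 36 + 52 + 49 + 15 = 230.
Each contributed unit returns 3.200 to the group, so the social optimum is full contribution by everyone: group total = 3.200 × 230 = 736.00.
Efficiency loss = (3.200 − 1) × 230 = 506.00.

506.00 hours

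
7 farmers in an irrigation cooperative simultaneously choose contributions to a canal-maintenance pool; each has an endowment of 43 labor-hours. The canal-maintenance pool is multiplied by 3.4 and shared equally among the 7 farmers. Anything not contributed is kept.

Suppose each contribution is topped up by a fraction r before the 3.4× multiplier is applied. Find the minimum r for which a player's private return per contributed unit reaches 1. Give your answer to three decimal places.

1.059

With matching at rate r, one contributed unit becomes (1 + r) in the canal-maintenance pool and returns 3.4 × (1 + r) / 7 to the contributor.
Setting this equal to 1: 1 + r = 7/3.4 = 2.0588.
So the minimum matching rate is r = 2.0588 − 1 = 1.059.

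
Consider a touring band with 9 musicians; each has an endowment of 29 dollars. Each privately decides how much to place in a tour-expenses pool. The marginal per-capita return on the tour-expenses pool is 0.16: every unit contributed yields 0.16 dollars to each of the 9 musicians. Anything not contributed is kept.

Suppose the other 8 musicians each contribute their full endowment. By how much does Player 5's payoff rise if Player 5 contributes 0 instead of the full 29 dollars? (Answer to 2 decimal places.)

Switching from a contribution of 29 to 0 lets Player 5 keep an extra 29 dollars, but lowers the tour-expenses pool by 29, which costs Player 5 their own share of that drop: 0.16 × 29 = 4.64.
Net gain = 29 − 4.64 = 24.36. The private return per contributed unit (0.16) is below 1, so free-riding is indeed the best response regardless of what the others do.

24.36 dollars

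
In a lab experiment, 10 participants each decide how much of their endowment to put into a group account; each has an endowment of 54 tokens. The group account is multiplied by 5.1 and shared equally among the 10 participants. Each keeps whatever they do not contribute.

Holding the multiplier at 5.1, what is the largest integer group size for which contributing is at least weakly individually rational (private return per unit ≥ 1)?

5

Private return per unit is 5.1/(group size), which is ≥ 1 whenever the group size is ≤ 5.1.
The largest such integer is 5.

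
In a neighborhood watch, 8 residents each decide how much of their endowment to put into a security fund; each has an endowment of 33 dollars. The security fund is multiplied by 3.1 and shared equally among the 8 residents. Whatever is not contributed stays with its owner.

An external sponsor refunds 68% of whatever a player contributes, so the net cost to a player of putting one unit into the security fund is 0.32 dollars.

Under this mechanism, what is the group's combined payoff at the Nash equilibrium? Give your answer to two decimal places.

997.92 dollars

The effective private return per unit is now (3.1/8) / 0.32 = 1.2109 > 1, so every player's dominant strategy flips to full contribution.
So the Nash equilibrium is full contribution by all 8; the group earns 8 × (33 × 0.68 + 3.1 × 33) = 997.92.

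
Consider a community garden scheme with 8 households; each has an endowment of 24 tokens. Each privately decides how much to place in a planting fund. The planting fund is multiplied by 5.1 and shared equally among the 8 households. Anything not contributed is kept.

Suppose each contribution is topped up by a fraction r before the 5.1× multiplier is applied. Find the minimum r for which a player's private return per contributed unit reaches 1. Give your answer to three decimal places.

0.569

With matching at rate r, one contributed unit becomes (1 + r) in the planting fund and returns 5.1 × (1 + r) / 8 to the contributor.
Setting this equal to 1: 1 + r = 8/5.1 = 1.5686.
So the minimum matching rate is r = 1.5686 − 1 = 0.569.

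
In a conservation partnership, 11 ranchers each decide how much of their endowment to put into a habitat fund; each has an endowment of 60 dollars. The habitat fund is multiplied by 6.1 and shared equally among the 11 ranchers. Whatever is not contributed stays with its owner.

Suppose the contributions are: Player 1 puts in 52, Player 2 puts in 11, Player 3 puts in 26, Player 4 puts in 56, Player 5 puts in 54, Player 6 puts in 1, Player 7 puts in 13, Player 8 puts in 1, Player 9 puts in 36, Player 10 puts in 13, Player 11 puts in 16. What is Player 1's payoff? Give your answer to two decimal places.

162.72 dollars

Total contributed: 52 + 11 + 26 + 56 + 54 + 1 + 13 + 1 + 36 + 13 + 16 = 279.
Each receives 6.1 × 279 / 11 = 154.72 from the habitat fund.
Player 1 keeps 60 − 52 = 8, so Player 1's payoff is 8 + 154.72 = 162.72.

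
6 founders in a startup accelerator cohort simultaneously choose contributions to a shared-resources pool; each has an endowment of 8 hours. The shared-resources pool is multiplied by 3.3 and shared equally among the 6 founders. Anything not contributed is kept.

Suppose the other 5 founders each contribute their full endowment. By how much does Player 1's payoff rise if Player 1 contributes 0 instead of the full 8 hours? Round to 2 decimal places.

Switching from a contribution of 8 to 0 lets Player 1 keep an extra 8 hours, but lowers the shared-resources pool by 8, which costs Player 1 their own share of that drop: 3.3/6 × 8 = 4.40.
Net gain = 8 − 4.40 = 3.60. The private return per contributed unit (0.5500) is below 1, so free-riding is indeed the best response regardless of what the others do.

3.60 hours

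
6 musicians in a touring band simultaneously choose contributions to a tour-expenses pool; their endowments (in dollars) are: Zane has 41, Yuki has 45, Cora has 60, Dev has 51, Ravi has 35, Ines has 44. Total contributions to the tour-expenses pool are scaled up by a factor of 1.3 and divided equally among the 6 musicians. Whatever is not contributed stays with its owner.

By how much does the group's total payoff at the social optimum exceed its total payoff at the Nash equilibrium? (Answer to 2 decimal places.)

The private return per contributed unit is 1.3/6 = 0.2167 < 1 for every player regardless of endowment, so the Nash equilibrium is zero contribution and the group total is Σ E_j = 41 + 45 + 60 + 51 + 35 + 44 = 276.
Each contributed unit returns 1.300 to the group, so the social optimum is full contribution by everyone: group total = 1.300 × 276 = 358.80.
Efficiency loss = (1.300 − 1) × 276 = 82.80.

82.80 dollars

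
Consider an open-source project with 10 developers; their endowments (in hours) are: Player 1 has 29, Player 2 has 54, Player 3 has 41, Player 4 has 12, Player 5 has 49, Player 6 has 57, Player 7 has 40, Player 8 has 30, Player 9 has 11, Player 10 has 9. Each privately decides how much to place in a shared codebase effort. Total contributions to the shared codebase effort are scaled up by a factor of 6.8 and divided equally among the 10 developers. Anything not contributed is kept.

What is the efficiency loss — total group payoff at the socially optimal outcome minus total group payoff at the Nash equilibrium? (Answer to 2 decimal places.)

1925.60 hours

The private return per contributed unit is 6.8/10 = 0.6800 < 1 for every player regardless of endowment, so the Nash equilibrium is zero contribution and the group total is Σ E_j = 29 + 54 + 41 + 12 + 49 + 57 + 40 + 30 + 11 + 9 = 332.
Each contributed unit returns 6.800 to the group, so the social optimum is full contribution by everyone: group total = 6.800 × 332 = 2257.60.
Efficiency loss = (6.800 − 1) × 332 = 1925.60.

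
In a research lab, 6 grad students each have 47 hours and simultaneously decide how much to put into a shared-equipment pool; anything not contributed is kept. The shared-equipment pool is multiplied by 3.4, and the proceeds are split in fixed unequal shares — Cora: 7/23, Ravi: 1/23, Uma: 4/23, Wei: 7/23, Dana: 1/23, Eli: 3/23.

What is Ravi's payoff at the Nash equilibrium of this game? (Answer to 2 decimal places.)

60.90 hours

Player j's private return per contributed unit is 3.4 × (j's share). Contributing is weakly dominant for j when that share is at least 1/3.4 = 0.2941, and contributing 0 is dominant otherwise.
The shares above 0.2941 belong to Cora and Wei, contributing 47 each; the remaining 4 contribute 0. Total contributed: 94.
Ravi keeps 47 and receives 3.4 × 94 × 1/23 = 13.90 from the shared-equipment pool, for a payoff of 60.90.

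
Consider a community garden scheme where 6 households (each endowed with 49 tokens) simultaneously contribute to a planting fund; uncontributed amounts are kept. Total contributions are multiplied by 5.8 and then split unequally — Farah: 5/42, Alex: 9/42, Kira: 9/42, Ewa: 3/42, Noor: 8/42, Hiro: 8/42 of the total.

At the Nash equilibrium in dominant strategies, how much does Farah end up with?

184.33 tokens

Player j's private return per contributed unit is 5.8 × (j's share). Contributing is weakly dominant for j when that share is at least 1/5.8 = 0.1724, and contributing 0 is dominant otherwise.
Alex, Kira, Noor and Hiro are above the threshold, contributing 49 each; the remaining 2 contribute 0. Total contributed: 196.
Farah keeps 49 and receives 5.8 × 196 × 5/42 = 135.33 from the planting fund, for a payoff of 184.33.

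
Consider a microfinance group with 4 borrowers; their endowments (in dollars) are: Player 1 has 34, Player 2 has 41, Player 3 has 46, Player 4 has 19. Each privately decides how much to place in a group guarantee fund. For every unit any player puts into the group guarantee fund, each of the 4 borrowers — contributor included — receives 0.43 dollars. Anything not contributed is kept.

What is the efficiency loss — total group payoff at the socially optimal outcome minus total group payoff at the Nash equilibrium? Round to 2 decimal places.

The private return per contributed unit is 0.43 < 1 for everyone, so the Nash equilibrium is zero contribution and the group total is Σ E_j = 34 + 41 + 46 + 19 = 140.
Each contributed unit returns 1.720 to the group, so the social optimum is full contribution by everyone: group total = 1.720 × 140 = 240.80.
Efficiency loss = (1.720 − 1) × 140 = 100.80.

100.80 dollars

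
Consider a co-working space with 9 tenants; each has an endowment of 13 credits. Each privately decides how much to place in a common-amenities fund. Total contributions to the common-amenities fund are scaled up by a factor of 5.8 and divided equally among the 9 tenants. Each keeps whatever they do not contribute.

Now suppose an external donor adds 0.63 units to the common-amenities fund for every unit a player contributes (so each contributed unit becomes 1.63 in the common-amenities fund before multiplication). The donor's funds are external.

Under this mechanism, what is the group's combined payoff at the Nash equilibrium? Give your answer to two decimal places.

1106.12 credits

Under the mechanism each unit contributed yields 5.8 × 1.63 / 9 = 1.0504 back to its contributor per unit of net cost, which exceeds 1, making full contribution the dominant choice for everyone.
So the Nash equilibrium is full contribution by all 9; the group earns 5.8 × 1.63 × 117 = 1106.12.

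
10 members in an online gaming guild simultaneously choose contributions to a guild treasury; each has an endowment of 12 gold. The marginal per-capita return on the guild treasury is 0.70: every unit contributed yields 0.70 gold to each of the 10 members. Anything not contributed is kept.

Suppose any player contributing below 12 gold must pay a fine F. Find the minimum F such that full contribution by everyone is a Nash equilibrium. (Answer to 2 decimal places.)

Given the others contribute fully, the best deviation is to contribute 0 (any partial contribution still incurs the fine and gives up units whose private return 0.70 is below 1).
Deviating from 12 to 0 saves 12 gold but forfeits the deviator's share of the drop in the guild treasury: 0.70 × 12 = 8.40.
So the deviation gain is 12 − 8.40 = 3.60, and the fine must be at least 3.60 gold to wipe it out.

3.60 gold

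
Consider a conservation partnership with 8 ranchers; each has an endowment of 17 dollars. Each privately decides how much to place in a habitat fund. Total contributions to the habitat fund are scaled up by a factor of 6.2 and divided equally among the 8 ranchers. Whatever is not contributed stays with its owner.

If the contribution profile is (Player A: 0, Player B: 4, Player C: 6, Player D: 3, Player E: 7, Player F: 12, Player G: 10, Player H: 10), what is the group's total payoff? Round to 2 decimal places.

406.40 dollars

Total contributed: 0 + 4 + 6 + 3 + 7 + 12 + 10 + 10 = 52; total kept: 8 × 17 − 52 = 84.
The habitat fund pays out 6.2 × 52 = 322.40 in aggregate.
Group total = 84 + 322.40 = 406.40.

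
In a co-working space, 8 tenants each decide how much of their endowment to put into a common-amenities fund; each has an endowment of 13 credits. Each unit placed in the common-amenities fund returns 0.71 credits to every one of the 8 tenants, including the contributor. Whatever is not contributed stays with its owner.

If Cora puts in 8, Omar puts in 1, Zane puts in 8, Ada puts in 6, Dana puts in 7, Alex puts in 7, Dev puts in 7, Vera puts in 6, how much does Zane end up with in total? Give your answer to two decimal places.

Total contributed: 8 + 1 + 8 + 6 + 7 + 7 + 7 + 6 = 50.
Each receives 0.71 × 50 = 35.50 from the common-amenities fund.
Zane keeps 13 − 8 = 5, so Zane's payoff is 5 + 35.50 = 40.50.

40.50 credits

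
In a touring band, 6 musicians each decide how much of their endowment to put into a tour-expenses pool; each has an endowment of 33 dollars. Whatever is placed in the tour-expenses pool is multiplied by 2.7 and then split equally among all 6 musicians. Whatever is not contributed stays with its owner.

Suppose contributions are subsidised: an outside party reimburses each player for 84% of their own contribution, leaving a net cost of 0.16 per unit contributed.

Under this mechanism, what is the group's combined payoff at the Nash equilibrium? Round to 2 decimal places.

The effective private return per unit is now (2.7/6) / 0.16 = 2.8125 > 1, so every player's dominant strategy flips to full contribution.
At the Nash equilibrium everyone contributes 33. Group total payoff = 6 × (33 × 0.84 + 2.7 × 33) = 700.92.

700.92 dollars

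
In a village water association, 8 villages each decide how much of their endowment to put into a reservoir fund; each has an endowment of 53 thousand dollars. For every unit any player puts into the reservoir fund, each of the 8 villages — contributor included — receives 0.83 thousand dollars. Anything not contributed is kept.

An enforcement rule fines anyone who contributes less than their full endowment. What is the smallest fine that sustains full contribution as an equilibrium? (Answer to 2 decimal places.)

Given the others contribute fully, the best deviation is to contribute 0 (any partial contribution still incurs the fine and gives up units whose private return 0.83 is below 1).
Deviating from 53 to 0 saves 53 thousand dollars but forfeits the deviator's share of the drop in the reservoir fund: 0.83 × 53 = 43.99.
So the deviation gain is 53 − 43.99 = 9.01, and the fine must be at least 9.01 thousand dollars to wipe it out.

9.01 thousand dollars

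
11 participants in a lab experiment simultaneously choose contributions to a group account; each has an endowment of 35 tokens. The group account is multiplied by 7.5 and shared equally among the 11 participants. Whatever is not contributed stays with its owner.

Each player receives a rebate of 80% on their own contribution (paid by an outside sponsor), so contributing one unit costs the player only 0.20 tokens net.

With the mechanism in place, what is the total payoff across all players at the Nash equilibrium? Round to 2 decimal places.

3195.50 tokens

With the mechanism, a contributed unit returns (7.5/11) / 0.20 = 3.4091 per unit of net cost to the contributor — now above 1 — so contributing fully is weakly dominant for every player.
So the Nash equilibrium is full contribution by all 11; the group earns 11 × (35 × 0.80 + 7.5 × 35) = 3195.50.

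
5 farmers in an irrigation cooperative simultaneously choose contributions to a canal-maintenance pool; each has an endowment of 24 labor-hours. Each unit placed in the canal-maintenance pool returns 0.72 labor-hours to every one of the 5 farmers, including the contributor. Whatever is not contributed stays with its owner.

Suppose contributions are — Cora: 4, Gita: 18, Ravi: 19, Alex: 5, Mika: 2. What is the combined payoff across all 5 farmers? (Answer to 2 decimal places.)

Total contributed: 4 + 18 + 19 + 5 + 2 = 48; total kept: 5 × 24 − 48 = 72.
The canal-maintenance pool pays out 0.72 × 5 × 48 = 172.80 in aggregate.
Group total = 72 + 172.80 = 244.80.

244.80 labor-hours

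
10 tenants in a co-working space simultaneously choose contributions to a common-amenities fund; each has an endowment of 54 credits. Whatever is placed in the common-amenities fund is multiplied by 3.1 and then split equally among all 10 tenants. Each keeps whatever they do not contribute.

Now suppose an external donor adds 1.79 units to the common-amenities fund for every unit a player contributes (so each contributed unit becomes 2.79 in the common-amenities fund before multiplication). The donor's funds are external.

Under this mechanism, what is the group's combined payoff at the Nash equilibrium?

540.00 credits

The effective private return is 3.1 × 2.79 / 10 = 0.8649, which is still under 1, so the mechanism doesn't change anyone's dominant strategy: zero contribution.
At the Nash equilibrium no one contributes; group total payoff = 10 × 54 = 540.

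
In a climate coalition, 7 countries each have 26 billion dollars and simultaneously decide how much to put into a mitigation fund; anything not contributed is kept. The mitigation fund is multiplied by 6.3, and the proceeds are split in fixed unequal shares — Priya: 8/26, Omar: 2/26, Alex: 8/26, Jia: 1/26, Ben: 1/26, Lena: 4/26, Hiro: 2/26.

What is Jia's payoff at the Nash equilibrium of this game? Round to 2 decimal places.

38.60 billion dollars

For player j, contributing a unit is worthwhile iff 6.3 × (j's share) ≥ 1, i.e. iff j's share is at least 0.1587.
The shares above 0.1587 belong to Priya and Alex, contributing 26 each; the remaining 5 contribute 0. Total contributed: 52.
Jia keeps 26 and receives 6.3 × 52 × 1/26 = 12.60 from the mitigation fund, for a payoff of 38.60.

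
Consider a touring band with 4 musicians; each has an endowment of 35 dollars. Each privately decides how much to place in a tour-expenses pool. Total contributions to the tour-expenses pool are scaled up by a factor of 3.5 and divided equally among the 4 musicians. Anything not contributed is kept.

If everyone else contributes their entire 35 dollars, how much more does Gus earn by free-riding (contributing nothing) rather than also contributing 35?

Switching from a contribution of 35 to 0 lets Gus keep an extra 35 dollars, but lowers the tour-expenses pool by 35, which costs Gus their own share of that drop: 3.5/4 × 35 = 30.62.
Net gain = 35 − 30.62 = 4.38. The private return per contributed unit (0.8750) is below 1, so free-riding is indeed the best response regardless of what the others do.

4.38 dollars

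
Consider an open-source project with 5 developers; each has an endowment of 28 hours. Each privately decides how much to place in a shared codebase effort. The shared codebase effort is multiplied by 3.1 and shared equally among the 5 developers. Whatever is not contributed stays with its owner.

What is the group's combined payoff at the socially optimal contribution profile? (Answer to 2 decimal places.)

434.00 hours

Each contributed unit returns 3.100 to the group as a whole (0.6200 to each of 5 players), which exceeds 1, so the social optimum is full contribution: group total = 3.100 × 140 = 434.00.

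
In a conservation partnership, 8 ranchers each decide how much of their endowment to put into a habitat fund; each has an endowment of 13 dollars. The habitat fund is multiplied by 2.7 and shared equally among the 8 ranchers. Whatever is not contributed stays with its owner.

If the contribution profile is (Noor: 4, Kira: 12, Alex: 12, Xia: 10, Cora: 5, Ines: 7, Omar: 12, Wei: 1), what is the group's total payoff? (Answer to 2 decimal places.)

Total contributed: 4 + 12 + 12 + 10 + 5 + 7 + 12 + 1 = 63; total kept: 8 × 13 − 63 = 41.
The habitat fund pays out 2.7 × 63 = 170.10 in aggregate.
Group total = 41 + 170.10 = 211.10.

211.10 dollars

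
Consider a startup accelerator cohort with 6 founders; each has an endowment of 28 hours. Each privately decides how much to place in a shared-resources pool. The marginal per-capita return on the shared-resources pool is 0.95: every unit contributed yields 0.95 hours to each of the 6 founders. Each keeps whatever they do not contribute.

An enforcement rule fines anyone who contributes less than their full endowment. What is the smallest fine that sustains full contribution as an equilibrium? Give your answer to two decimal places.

Given the others contribute fully, the best deviation is to contribute 0 (any partial contribution still incurs the fine and gives up units whose private return 0.95 is below 1).
Deviating from 28 to 0 saves 28 hours but forfeits the deviator's share of the drop in the shared-resources pool: 0.95 × 28 = 26.60.
So the deviation gain is 28 − 26.60 = 1.40, and the fine must be at least 1.40 hours to wipe it out.

1.40 hours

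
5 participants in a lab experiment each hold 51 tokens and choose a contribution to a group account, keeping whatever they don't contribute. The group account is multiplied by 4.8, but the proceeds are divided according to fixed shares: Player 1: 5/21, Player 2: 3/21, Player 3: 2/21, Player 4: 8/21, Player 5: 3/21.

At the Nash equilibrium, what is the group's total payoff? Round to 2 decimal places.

642.60 tokens

Each unit j contributes comes back to j as 4.8 × (j's share), so j prefers to contribute only if that share exceeds 1/4.8 = 0.2083; otherwise keeping the unit dominates.
Player 1 and Player 4 are above the threshold, contributing 51 each; the remaining 3 contribute 0. Total contributed: 102.
The group account pays out 4.8 × 102 = 489.60 in total (split across the unequal shares, but the aggregate is all that matters for the group sum).
The 3 free-riders keep 51 each, adding 153. Group total = 153 + 489.60 = 642.60.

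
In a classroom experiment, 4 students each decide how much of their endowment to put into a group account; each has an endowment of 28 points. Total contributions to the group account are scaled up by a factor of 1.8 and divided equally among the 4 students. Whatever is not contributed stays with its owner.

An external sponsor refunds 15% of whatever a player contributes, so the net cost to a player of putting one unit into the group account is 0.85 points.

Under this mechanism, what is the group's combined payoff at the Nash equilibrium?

112.00 points

With the mechanism, a contributed unit returns (1.8/4) / 0.85 = 0.5294 per unit of net cost — still below 1 — so contributing 0 remains dominant for every player.
At the Nash equilibrium no one contributes; group total payoff = 4 × 28 = 112.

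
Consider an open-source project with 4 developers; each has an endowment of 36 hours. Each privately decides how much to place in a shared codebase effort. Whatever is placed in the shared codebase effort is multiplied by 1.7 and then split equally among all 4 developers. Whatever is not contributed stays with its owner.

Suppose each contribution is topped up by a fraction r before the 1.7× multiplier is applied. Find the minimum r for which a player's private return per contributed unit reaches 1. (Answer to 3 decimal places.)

1.353

With matching at rate r, one contributed unit becomes (1 + r) in the shared codebase effort and returns 1.7 × (1 + r) / 4 to the contributor.
Setting this equal to 1: 1 + r = 4/1.7 = 2.3529.
So the minimum matching rate is r = 2.3529 − 1 = 1.353.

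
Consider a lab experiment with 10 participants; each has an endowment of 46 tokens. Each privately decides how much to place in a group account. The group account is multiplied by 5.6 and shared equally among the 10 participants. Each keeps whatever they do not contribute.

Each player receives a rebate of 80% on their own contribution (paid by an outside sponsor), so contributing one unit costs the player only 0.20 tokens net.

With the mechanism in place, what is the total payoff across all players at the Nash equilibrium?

With the mechanism, a contributed unit returns (5.6/10) / 0.20 = 2.8000 per unit of net cost to the contributor — now above 1 — so contributing fully is weakly dominant for every player.
At the Nash equilibrium everyone contributes 46. Group total payoff = 10 × (46 × 0.80 + 5.6 × 46) = 2944.00.

2944.00 tokens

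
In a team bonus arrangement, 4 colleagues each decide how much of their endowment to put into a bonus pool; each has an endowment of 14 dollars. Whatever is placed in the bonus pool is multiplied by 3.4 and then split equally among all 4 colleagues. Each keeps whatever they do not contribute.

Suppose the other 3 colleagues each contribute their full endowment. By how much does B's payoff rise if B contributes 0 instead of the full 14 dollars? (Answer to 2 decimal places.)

2.10 dollars

Switching from a contribution of 14 to 0 lets B keep an extra 14 dollars, but lowers the bonus pool by 14, which costs B their own share of that drop: 3.4/4 × 14 = 11.90.
Net gain = 14 − 11.90 = 2.10. The private return per contributed unit (0.8500) is below 1, so free-riding is indeed the best response regardless of what the others do.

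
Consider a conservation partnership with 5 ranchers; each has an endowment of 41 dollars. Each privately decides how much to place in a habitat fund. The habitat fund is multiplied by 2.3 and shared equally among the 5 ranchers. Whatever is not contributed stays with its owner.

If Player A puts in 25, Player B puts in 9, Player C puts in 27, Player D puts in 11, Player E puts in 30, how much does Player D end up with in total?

76.92 dollars

Total contributed: 25 + 9 + 27 + 11 + 30 = 102.
Each receives 2.3 × 102 / 5 = 46.92 from the habitat fund.
Player D keeps 41 − 11 = 30, so Player D's payoff is 30 + 46.92 = 76.92.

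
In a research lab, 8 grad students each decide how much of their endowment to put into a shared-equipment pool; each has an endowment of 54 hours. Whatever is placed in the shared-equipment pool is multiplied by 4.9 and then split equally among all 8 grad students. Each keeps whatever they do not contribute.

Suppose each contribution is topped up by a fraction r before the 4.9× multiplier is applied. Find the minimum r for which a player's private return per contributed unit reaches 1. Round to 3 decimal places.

0.633

With matching at rate r, one contributed unit becomes (1 + r) in the shared-equipment pool and returns 4.9 × (1 + r) / 8 to the contributor.
Setting this equal to 1: 1 + r = 8/4.9 = 1.6327.
So the minimum matching rate is r = 1.6327 − 1 = 0.633.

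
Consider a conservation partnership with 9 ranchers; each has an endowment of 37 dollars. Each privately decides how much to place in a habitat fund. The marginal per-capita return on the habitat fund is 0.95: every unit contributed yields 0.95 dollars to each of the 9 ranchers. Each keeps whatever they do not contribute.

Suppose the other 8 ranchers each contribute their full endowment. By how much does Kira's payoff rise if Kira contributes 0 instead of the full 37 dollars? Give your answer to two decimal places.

Switching from a contribution of 37 to 0 lets Kira keep an extra 37 dollars, but lowers the habitat fund by 37, which costs Kira their own share of that drop: 0.95 × 37 = 35.15.
Net gain = 37 − 35.15 = 1.85. The private return per contributed unit (0.95) is below 1, so free-riding is indeed the best response regardless of what the others do.

1.85 dollars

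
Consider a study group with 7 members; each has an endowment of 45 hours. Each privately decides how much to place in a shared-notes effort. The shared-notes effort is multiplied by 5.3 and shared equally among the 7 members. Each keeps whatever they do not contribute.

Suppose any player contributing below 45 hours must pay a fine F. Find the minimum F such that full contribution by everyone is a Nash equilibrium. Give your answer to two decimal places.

Given the others contribute fully, the best deviation is to contribute 0 (any partial contribution still incurs the fine and gives up units whose private return 0.7571 is below 1).
Deviating from 45 to 0 saves 45 hours but forfeits the deviator's share of the drop in the shared-notes effort: 5.3/7 × 45 = 34.07.
So the deviation gain is 45 − 34.07 = 10.93, and the fine must be at least 10.93 hours to wipe it out.

10.93 hours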